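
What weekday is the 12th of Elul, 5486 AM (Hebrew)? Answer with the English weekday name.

In the Gregorian calendar this is 8 September 1726 (JDN 2351719).
Since JDN mod 7 = 6 (0 = Monday), the day is Sunday.

Sunday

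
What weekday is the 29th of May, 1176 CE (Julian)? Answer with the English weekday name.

Saturday

Equivalently 5 June 1176 Gregorian, JDN 2150741.
Since JDN mod 7 = 5 (0 = Monday), the day is Saturday.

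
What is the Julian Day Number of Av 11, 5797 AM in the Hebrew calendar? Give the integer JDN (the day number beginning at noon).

Equivalently 23 July 2037 (Gregorian).
JDN 2299161 is 15 October 1582 CE (Gregorian); the target day is +166102 days from there, so JDN = 2465263.

2465263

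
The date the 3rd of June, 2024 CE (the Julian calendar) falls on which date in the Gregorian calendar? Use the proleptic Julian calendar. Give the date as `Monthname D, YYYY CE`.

June 16, 2024 CE

For dates in this range the Gregorian date is 13 days ahead of the Julian.
3 June 2024 Julian + 13 days → 16 June 2024 Gregorian.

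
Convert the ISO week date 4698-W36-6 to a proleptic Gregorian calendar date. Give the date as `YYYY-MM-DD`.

4698-09-10

ISO week 1 of 4698 is the week containing the first Thursday of 4698.
Week 36, day 6 (Saturday) lands on 4698-09-10.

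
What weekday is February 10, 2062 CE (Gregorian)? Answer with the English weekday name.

Since JDN mod 7 = 4 (0 = Monday), the day is Friday.

Friday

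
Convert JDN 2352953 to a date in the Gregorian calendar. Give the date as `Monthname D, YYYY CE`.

JDN 2451545 is 1 Jan 2000; 2352953 is −98592 days from there.

January 24, 1730 CE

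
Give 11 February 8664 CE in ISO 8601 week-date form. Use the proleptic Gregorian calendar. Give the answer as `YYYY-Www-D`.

The weekday is Thursday (ISO weekday 4).
That Thursday belongs to ISO week 6 of ISO year 8664.

8664-W06-4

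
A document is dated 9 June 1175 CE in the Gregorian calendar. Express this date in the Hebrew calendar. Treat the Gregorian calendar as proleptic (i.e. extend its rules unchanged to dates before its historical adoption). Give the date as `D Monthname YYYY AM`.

Julian Day Number of the source date = 2150379.
Converting JDN 2150379 to the Hebrew calendar gives 11 Sivan 4935 AM.

11 Sivan 4935 AM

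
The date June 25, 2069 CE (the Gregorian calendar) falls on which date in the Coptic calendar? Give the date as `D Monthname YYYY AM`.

18 Paoni 1785 AM

Julian Day Number of the source date = 2476923.
Converting JDN 2476923 to the Coptic calendar gives 18 Paoni 1785 AM.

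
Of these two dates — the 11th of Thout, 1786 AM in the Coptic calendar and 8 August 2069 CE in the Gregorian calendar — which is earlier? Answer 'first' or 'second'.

The two dates have Julian Day Numbers 2477011 and 2476967 respectively.
Since 2476967 < 2477011, the second date comes first.

second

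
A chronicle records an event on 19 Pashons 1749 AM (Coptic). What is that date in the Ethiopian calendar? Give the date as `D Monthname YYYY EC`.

Both dates share Julian Day Number 2463745; in the Ethiopian calendar that is 19 Ginbot 2025 EC.

19 Ginbot 2025 EC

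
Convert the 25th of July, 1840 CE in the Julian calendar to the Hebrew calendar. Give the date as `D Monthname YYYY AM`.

7 Av 5600 AM

Julian Day Number of the source date = 2393324.
Converting JDN 2393324 to the Hebrew calendar gives 7 Av 5600 AM.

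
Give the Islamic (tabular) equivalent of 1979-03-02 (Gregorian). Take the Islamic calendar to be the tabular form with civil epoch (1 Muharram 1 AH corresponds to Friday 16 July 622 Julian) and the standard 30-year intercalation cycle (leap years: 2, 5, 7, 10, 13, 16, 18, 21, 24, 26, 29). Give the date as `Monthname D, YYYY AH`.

Rabi' al-Thani 2, 1399 AH

Both dates share Julian Day Number 2443935; in the tabular Islamic calendar that is 2 Rabi' al-Thani 1399 AH.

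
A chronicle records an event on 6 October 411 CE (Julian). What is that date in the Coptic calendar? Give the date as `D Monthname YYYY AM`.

Both dates share Julian Day Number 1871454; in the Coptic calendar that is 8 Paopi 128 AM.

8 Paopi 128 AM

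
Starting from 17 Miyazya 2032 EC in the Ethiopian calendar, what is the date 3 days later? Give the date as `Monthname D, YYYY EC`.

Miyazya 20, 2032 EC

JDN of 17 Miyazya 2032 EC = 2466270.
2466270 + 3 = 2466273.
JDN 2466273 in the Ethiopian calendar is Miyazya 20, 2032 EC.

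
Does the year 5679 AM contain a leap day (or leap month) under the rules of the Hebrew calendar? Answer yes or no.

yes

Hebrew year 5679 is year 17 of its 19-year Metonic cycle; leap years are at positions 3, 6, 8, 11, 14, 17, 19, so it is a leap year (13 months).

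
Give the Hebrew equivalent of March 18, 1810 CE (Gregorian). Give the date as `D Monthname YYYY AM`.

12 Adar II 5570 AM

Julian Day Number of the source date = 2382225.
Converting JDN 2382225 to the Hebrew calendar gives 12 Adar II 5570 AM.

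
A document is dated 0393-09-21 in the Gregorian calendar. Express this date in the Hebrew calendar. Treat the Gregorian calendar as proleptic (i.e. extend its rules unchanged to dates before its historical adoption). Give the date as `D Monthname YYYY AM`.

Julian Day Number of the source date = 1864864.
Converting JDN 1864864 to the Hebrew calendar gives 28 Elul 4153 AM.

28 Elul 4153 AM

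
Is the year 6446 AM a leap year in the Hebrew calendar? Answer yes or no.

Hebrew year 6446 is year 5 of its 19-year Metonic cycle; leap years are at positions 3, 6, 8, 11, 14, 17, 19, so it is a common year (12 months).

no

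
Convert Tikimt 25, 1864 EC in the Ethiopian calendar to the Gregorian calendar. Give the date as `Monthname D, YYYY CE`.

Julian Day Number of the source date = 2404736.
Converting JDN 2404736 to the Gregorian calendar gives 4 November 1871 CE.

November 4, 1871 CE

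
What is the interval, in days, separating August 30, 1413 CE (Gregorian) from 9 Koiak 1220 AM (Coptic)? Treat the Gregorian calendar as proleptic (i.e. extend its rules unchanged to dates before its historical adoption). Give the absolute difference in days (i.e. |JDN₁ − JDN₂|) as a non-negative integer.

First date → JDN 2237389; second date → JDN 2270368.
The interval is |2237389 − 2270368| = 32979 days.

32979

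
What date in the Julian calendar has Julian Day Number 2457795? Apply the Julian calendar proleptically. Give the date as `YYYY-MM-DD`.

2017-01-28

JDN 2457795 is 10 February 2017 in the Gregorian calendar.
In the Julian calendar that day is 2017-01-28.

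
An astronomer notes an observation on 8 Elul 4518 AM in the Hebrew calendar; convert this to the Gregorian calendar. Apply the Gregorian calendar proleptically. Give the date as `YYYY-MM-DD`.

0758-08-22

Both dates share Julian Day Number 1998147; in the Gregorian calendar that is 22 August 758 CE.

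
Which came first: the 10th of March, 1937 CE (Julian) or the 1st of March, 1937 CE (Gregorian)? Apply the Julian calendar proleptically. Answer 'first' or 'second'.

First date → JDN 2428616; second date → JDN 2428594.
JDN 2428594 < JDN 2428616, so the second date is earlier.

second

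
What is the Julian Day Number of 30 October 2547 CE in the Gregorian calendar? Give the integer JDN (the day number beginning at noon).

JDN 2451545 is 1 January 2000 CE (Gregorian); the target day is +200090 days from there, so JDN = 2651635.

2651635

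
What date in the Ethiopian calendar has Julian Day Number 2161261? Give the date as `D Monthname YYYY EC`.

JDN 2161261 is 25 March 1205 in the proleptic Gregorian calendar.
In the Ethiopian calendar that day is 22 Megabit 1197 EC.

22 Megabit 1197 EC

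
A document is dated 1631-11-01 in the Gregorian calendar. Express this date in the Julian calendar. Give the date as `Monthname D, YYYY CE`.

October 22, 1631 CE

At this point the Julian calendar is 10 days behind the Gregorian.
1 November 1631 Gregorian − 10 days → 22 October 1631 Julian.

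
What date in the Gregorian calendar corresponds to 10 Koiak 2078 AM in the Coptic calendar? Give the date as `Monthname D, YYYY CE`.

December 22, 2361 CE

Both dates share Julian Day Number 2583753; in the Gregorian calendar that is 22 December 2361 CE.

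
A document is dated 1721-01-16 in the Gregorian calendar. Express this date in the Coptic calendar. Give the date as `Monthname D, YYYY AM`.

Tobi 10, 1437 AM

Julian Day Number of the source date = 2349658.
Converting JDN 2349658 to the Coptic calendar gives 10 Tobi 1437 AM.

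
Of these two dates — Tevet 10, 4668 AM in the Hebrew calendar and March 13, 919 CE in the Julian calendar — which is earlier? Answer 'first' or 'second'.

First date → JDN 2052691; second date → JDN 2056794.
JDN 2052691 < JDN 2056794, so the first date is earlier.

first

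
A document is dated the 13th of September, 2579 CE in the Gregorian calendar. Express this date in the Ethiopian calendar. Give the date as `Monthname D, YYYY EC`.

Pagume 4, 2571 EC

Both dates share Julian Day Number 2663276; in the Ethiopian calendar that is 4 Pagume 2571 EC.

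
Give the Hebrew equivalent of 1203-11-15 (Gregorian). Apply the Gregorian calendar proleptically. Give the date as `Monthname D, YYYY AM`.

Kislev 2, 4964 AM

Both dates share Julian Day Number 2160765; in the Hebrew calendar that is 2 Kislev 4964 AM.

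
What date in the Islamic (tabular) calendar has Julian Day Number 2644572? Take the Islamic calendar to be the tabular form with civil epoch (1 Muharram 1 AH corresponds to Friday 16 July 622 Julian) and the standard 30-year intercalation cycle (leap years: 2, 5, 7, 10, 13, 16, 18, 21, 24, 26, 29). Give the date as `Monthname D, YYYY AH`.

Jumada al-Thani 9, 1965 AH

The Gregorian equivalent of JDN 2644572 is 28 June 2528.
In the tabular Islamic calendar that day is Jumada al-Thani 9, 1965 AH.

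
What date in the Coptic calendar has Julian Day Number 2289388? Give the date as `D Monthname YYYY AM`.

6 Tobi 1272 AM

JDN 2289388 is 12 January 1556 in the proleptic Gregorian calendar.
In the Coptic calendar that day is 6 Tobi 1272 AM.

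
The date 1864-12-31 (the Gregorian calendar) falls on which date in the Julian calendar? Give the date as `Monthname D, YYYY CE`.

December 19, 1864 CE

At this point the Julian calendar is 12 days behind the Gregorian.
31 December 1864 Gregorian − 12 days → 19 December 1864 Julian.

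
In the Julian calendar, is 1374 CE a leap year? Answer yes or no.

no

1374 mod 4 = 2, so it is a common year in the Julian calendar.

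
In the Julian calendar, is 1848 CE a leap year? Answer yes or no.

yes

1848 mod 4 = 0, so it is a leap year in the Julian calendar.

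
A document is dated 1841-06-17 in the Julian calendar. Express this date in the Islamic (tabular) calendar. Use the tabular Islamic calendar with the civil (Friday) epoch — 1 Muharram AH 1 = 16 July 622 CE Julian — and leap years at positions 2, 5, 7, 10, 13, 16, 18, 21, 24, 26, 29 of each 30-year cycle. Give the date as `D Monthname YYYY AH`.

The source date corresponds to 29 June 1841 in the Gregorian calendar (JDN 2393651).
That day falls on 9 Jumada al-Awwal 1257 AH in the tabular Islamic calendar.

9 Jumada al-Awwal 1257 AH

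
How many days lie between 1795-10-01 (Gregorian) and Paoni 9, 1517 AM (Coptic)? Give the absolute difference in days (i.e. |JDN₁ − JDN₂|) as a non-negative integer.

JDN of the first date = 2376944.
JDN of the second date = 2379027.
|2379027 − 2376944| = 2083.

2083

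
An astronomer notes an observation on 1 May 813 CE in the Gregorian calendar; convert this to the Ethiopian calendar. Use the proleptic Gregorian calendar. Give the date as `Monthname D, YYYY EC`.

Ginbot 2, 805 EC

Both dates share Julian Day Number 2018123; in the Ethiopian calendar that is 2 Ginbot 805 EC.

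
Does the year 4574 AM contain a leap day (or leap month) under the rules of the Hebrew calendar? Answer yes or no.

Hebrew year 4574 is year 14 of its 19-year Metonic cycle; leap years are at positions 3, 6, 8, 11, 14, 17, 19, so it is a leap year (13 months).

yes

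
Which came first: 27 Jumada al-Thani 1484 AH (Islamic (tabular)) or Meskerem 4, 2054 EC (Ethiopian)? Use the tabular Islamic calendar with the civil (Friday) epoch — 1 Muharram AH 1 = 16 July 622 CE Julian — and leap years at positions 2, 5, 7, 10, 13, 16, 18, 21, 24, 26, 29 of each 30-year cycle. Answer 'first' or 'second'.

First date → JDN 2474140; second date → JDN 2474082.
JDN 2474082 < JDN 2474140, so the second date is earlier.

second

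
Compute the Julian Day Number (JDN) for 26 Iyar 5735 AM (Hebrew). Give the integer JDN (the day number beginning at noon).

2442540

Equivalently 7 May 1975 (Gregorian).
JDN 2451545 is 1 January 2000 CE (Gregorian); the target day is −9005 days from there, so JDN = 2442540.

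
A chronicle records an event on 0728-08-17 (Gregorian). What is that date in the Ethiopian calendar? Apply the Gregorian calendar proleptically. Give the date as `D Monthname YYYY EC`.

Julian Day Number of the source date = 1987185.
Converting JDN 1987185 to the Ethiopian calendar gives 20 Nehase 720 EC.

20 Nehase 720 EC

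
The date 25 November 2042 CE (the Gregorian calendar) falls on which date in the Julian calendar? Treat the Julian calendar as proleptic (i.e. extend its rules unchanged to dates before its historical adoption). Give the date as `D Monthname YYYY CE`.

12 November 2042 CE

The Julian–Gregorian offset here is 13 days (Julian trailing).
25 November 2042 Gregorian − 13 days → 12 November 2042 Julian.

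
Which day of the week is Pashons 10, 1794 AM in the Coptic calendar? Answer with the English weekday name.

In the Gregorian calendar this is 18 May 2078 (JDN 2480172).
Since JDN mod 7 = 2 (0 = Monday), the day is Wednesday.

Wednesday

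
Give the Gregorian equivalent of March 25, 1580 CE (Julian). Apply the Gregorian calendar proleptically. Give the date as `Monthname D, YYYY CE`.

At this point the Julian calendar is 10 days behind the Gregorian.
25 March 1580 Julian + 10 days → 4 April 1580 Gregorian.

April 4, 1580 CE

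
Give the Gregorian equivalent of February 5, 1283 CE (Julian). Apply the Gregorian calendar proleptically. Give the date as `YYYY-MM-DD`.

For dates in this range the Gregorian date is 7 days ahead of the Julian.
5 February 1283 Julian + 7 days → 12 February 1283 Gregorian.

1283-02-12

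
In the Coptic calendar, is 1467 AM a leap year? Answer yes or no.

yes

1467 mod 4 = 3; in the Coptic calendar a year is leap when year mod 4 = 3, so it is a leap year.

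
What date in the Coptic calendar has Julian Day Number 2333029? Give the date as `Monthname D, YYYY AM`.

JDN 2333029 is 7 July 1675 in the Gregorian calendar.
In the Coptic calendar that day is Epip 3, 1391 AM.

Epip 3, 1391 AM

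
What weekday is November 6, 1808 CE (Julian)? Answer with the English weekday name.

Friday

This is JDN 2381740 (18 November 1808 Gregorian).
Since JDN mod 7 = 4 (0 = Monday), the day is Friday.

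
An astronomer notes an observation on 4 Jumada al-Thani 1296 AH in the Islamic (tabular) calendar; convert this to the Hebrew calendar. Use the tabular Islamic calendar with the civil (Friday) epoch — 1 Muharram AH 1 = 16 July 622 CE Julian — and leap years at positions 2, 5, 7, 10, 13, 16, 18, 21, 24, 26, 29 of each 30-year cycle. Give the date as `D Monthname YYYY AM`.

Julian Day Number of the source date = 2407496.
Converting JDN 2407496 to the Hebrew calendar gives 4 Sivan 5639 AM.

4 Sivan 5639 AM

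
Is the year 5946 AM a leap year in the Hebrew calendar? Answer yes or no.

no

Hebrew year 5946 is year 18 of its 19-year Metonic cycle; leap years are at positions 3, 6, 8, 11, 14, 17, 19, so it is a common year (12 months).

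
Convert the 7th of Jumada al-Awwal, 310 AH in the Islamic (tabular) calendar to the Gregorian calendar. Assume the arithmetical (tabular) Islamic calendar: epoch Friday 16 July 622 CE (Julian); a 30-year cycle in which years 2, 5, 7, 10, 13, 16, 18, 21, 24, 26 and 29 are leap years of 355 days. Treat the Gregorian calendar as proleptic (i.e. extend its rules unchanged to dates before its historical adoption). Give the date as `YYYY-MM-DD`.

0922-09-07

Both dates share Julian Day Number 2058063; in the Gregorian calendar that is 7 September 922 CE.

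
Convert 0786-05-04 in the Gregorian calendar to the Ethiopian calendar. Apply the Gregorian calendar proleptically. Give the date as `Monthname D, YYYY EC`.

Both dates share Julian Day Number 2008264; in the Ethiopian calendar that is 5 Ginbot 778 EC.

Ginbot 5, 778 EC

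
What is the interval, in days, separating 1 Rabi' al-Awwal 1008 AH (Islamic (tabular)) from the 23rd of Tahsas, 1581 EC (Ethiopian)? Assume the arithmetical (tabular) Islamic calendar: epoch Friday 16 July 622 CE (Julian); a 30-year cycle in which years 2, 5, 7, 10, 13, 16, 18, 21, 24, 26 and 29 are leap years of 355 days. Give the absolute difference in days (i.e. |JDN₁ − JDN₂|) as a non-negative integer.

JDN of the first date = 2305346.
JDN of the second date = 2301428.
|2301428 − 2305346| = 3918.

3918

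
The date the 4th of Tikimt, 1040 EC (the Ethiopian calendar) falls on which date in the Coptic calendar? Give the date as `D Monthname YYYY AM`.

4 Paopi 764 AM

The source date corresponds to 8 October 1047 in the proleptic Gregorian calendar (JDN 2103749).
That day falls on 4 Paopi 764 AM in the Coptic calendar.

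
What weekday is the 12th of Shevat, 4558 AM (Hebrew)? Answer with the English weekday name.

Wednesday

This is JDN 2012530 (7 January 798 Gregorian).
Since JDN mod 7 = 2 (0 = Monday), the day is Wednesday.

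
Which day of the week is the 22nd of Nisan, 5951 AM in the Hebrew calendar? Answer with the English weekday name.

This is JDN 2521412 (16 April 2191 Gregorian).
2521412 ≡ 5 (mod 7); counting from Monday = 0 gives Saturday.

Saturday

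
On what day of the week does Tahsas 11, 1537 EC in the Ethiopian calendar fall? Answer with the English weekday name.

This is JDN 2285345 (17 December 1544 Gregorian).
Since JDN mod 7 = 6 (0 = Monday), the day is Sunday.

Sunday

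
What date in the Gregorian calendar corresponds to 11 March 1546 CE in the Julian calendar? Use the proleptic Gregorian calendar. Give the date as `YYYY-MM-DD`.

For dates in this range the Gregorian date is 10 days ahead of the Julian.
11 March 1546 Julian + 10 days → 21 March 1546 Gregorian.

1546-03-21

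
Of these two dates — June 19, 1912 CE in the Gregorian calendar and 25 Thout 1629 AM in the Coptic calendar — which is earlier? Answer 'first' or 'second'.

first

The two dates have Julian Day Numbers 2419573 and 2419681 respectively.
Since 2419573 < 2419681, the first date comes first.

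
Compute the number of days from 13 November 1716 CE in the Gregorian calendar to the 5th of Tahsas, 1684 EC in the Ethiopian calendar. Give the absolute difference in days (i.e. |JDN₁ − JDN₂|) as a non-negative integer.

9102

JDN of the first date = 2348133.
JDN of the second date = 2339031.
|2339031 − 2348133| = 9102.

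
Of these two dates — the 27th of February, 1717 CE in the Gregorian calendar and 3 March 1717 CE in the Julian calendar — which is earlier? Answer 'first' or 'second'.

first

The two dates have Julian Day Numbers 2348239 and 2348254 respectively.
Since 2348239 < 2348254, the first date comes first.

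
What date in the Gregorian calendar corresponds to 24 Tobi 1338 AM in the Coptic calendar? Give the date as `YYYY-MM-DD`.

1622-01-29

Julian Day Number of the source date = 2313512.
Converting JDN 2313512 to the Gregorian calendar gives 29 January 1622 CE.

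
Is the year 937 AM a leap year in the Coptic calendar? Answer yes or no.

no

937 mod 4 = 1; in the Coptic calendar a year is leap when year mod 4 = 3, so it is a common year.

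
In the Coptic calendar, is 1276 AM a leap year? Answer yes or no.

no

1276 mod 4 = 0; in the Coptic calendar a year is leap when year mod 4 = 3, so it is a common year.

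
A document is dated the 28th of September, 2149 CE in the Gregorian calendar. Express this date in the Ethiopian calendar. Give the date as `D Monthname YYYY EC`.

Both dates share Julian Day Number 2506237; in the Ethiopian calendar that is 17 Meskerem 2142 EC.

17 Meskerem 2142 EC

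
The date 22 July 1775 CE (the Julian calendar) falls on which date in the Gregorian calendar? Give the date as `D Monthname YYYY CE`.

At this point the Julian calendar is 11 days behind the Gregorian.
22 July 1775 Julian + 11 days → 2 August 1775 Gregorian.

2 August 1775 CE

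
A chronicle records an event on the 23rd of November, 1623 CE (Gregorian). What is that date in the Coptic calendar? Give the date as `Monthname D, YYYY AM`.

Hathor 16, 1340 AM

Both dates share Julian Day Number 2314175; in the Coptic calendar that is 16 Hathor 1340 AM.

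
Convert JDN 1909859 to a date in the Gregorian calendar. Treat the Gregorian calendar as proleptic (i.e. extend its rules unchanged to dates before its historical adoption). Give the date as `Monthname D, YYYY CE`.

November 30, 516 CE

JDN 2451545 is 1 Jan 2000; 1909859 is −541686 days from there.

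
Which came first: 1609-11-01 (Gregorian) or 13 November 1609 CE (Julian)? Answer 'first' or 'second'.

The two dates have Julian Day Numbers 2309040 and 2309062 respectively.
Since 2309040 < 2309062, the first date comes first.

first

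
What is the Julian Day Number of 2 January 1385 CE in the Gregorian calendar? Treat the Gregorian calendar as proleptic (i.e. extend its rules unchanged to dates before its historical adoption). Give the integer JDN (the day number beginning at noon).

2226923

JDN 2299161 is 15 October 1582 CE (Gregorian); the target day is −72238 days from there, so JDN = 2226923.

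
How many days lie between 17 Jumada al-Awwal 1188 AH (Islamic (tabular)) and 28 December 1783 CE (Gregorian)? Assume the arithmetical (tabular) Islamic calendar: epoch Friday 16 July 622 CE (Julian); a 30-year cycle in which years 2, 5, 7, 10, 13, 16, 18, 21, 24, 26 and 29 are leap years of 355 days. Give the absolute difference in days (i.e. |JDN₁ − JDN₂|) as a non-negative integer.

First date → JDN 2369207; second date → JDN 2372649.
The interval is |2369207 − 2372649| = 3442 days.

3442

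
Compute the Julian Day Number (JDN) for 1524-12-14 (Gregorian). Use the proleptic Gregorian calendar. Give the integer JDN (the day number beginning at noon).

JDN 2299161 is 15 October 1582 CE (Gregorian); the target day is −21124 days from there, so JDN = 2278037.

2278037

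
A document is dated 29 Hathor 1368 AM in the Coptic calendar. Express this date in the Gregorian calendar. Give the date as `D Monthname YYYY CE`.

Julian Day Number of the source date = 2324415.
Converting JDN 2324415 to the Gregorian calendar gives 6 December 1651 CE.

6 December 1651 CE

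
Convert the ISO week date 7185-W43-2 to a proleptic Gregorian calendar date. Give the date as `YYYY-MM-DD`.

ISO week 1 of 7185 is the week containing the first Thursday of 7185.
Week 43, day 2 (Tuesday) lands on 7185-10-22.

7185-10-22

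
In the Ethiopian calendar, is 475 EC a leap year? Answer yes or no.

475 mod 4 = 3; in the Ethiopian calendar a year is leap when year mod 4 = 3, so it is a leap year.

yes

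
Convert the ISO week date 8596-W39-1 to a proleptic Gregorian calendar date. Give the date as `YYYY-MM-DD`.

8596-09-26

ISO week 1 of 8596 is the week containing the first Thursday of 8596.
Week 39, day 1 (Monday) lands on 8596-09-26.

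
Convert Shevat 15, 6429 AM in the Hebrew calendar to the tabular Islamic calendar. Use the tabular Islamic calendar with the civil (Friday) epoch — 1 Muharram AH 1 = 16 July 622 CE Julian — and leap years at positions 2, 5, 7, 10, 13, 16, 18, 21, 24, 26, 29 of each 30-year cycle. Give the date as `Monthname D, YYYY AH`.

Jumada al-Awwal 15, 2110 AH

Both dates share Julian Day Number 2695931; in the tabular Islamic calendar that is 15 Jumada al-Awwal 2110 AH.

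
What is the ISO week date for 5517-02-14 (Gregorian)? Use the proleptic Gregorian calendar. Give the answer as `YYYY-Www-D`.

5517-W07-3

The weekday is Wednesday (ISO weekday 3).
That Wednesday belongs to ISO week 7 of ISO year 5517.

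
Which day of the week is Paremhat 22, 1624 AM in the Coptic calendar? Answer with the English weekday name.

In the Gregorian calendar this is 31 March 1908 (JDN 2418032).
JDN 2418032 mod 7 = 1, and JDN 0 was a Monday, so this is a Tuesday.

Tuesday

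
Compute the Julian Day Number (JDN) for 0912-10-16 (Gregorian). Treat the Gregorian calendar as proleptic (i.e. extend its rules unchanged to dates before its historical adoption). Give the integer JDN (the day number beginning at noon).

JDN 2299161 is 15 October 1582 CE (Gregorian); the target day is −244711 days from there, so JDN = 2054450.

2054450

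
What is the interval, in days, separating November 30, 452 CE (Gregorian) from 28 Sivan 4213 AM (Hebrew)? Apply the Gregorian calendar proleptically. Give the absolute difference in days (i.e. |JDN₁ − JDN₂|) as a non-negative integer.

203

First date → JDN 1886484; second date → JDN 1886687.
The interval is |1886484 − 1886687| = 203 days.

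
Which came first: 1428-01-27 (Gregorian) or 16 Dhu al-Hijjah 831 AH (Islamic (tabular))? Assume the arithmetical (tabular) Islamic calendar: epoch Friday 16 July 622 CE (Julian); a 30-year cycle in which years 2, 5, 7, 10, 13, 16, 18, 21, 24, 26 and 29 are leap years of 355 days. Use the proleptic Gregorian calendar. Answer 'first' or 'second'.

Converting both to JDN: 2242652 vs 2242904; the smaller is the first.

first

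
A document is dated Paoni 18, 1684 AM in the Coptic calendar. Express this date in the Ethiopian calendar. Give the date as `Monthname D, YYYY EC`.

Sene 18, 1960 EC

Julian Day Number of the source date = 2440033.
Converting JDN 2440033 to the Ethiopian calendar gives 18 Sene 1960 EC.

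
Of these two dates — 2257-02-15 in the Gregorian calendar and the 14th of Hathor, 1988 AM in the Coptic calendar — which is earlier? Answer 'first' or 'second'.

first

Converting both to JDN: 2545458 vs 2550855; the smaller is the first.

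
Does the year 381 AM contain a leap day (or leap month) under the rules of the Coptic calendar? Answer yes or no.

no

381 mod 4 = 1; in the Coptic calendar a year is leap when year mod 4 = 3, so it is a common year.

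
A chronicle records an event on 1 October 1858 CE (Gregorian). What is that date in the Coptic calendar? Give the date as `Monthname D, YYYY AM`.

Both dates share Julian Day Number 2399954; in the Coptic calendar that is 22 Thout 1575 AM.

Thout 22, 1575 AM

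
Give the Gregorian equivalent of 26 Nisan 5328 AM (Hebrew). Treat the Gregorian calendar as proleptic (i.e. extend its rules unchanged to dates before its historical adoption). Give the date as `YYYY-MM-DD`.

Julian Day Number of the source date = 2293884.
Converting JDN 2293884 to the Gregorian calendar gives 4 May 1568 CE.

1568-05-04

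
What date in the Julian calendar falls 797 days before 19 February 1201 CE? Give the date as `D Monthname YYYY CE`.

15 December 1198 CE

The starting date is JDN 2159773; 2159773 − 797 = 2158976.
JDN 2158976 corresponds to 15 December 1198 CE.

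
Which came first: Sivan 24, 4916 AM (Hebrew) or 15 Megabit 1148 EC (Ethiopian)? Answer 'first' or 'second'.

second

The two dates have Julian Day Numbers 2143452 and 2143357 respectively.
Since 2143357 < 2143452, the second date comes first.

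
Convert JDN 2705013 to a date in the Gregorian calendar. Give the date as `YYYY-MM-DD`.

JDN 2451545 is 1 Jan 2000; 2705013 is +253468 days from there.

2693-12-21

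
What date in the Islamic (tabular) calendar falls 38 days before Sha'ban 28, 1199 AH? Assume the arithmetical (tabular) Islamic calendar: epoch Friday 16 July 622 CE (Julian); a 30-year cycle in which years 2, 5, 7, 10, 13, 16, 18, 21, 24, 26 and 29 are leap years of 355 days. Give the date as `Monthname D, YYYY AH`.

Rajab 20, 1199 AH

Counting 38 days back from JDN 2373205 reaches JDN 2373167, which is Rajab 20, 1199 AH.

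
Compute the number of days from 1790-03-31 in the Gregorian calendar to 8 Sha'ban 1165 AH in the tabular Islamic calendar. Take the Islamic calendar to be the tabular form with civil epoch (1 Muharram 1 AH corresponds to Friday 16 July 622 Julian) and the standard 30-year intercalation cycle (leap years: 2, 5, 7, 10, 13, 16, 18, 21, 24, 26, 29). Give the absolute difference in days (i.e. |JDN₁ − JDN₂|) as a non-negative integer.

13797

First date → JDN 2374934; second date → JDN 2361137.
The interval is |2374934 − 2361137| = 13797 days.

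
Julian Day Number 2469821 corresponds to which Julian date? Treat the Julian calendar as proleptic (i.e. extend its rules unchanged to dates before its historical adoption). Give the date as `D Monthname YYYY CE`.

JDN 2469821 is 14 January 2050 in the Gregorian calendar.
In the Julian calendar that day is 1 January 2050 CE.

1 January 2050 CE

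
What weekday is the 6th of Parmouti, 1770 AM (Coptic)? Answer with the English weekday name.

Tuesday

In the Gregorian calendar this is 14 April 2054 (JDN 2471372).
Since JDN mod 7 = 1 (0 = Monday), the day is Tuesday.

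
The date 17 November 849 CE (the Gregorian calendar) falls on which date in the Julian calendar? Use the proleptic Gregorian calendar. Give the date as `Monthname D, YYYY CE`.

The Julian–Gregorian offset here is 4 days (Julian trailing).
17 November 849 Gregorian − 4 days → 13 November 849 Julian.

November 13, 849 CE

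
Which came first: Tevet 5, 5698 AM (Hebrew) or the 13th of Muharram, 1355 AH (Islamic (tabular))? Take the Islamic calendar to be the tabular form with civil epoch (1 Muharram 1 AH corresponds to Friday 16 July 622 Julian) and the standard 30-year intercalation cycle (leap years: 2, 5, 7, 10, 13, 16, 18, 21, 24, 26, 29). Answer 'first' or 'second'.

second

The two dates have Julian Day Numbers 2428877 and 2428264 respectively.
Since 2428264 < 2428877, the second date comes first.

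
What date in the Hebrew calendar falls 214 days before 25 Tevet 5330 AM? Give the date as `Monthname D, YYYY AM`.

Sivan 17, 5329 AM

JDN of 25 Tevet 5330 AM = 2294502.
2294502 − 214 = 2294288.
JDN 2294288 in the Hebrew calendar is Sivan 17, 5329 AM.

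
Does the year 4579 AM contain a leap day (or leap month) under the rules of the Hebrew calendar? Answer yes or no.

yes

Hebrew year 4579 is year 19 of its 19-year Metonic cycle; leap years are at positions 3, 6, 8, 11, 14, 17, 19, so it is a leap year (13 months).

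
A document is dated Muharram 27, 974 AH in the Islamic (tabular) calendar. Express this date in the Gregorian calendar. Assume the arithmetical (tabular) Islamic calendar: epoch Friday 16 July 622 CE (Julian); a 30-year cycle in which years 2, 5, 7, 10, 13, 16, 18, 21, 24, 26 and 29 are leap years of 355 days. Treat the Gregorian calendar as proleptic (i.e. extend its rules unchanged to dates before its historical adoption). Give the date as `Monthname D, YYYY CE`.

August 24, 1566 CE

Julian Day Number of the source date = 2293265.
Converting JDN 2293265 to the Gregorian calendar gives 24 August 1566 CE.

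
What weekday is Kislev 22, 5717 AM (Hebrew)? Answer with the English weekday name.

Equivalently 26 November 1956 Gregorian, JDN 2435804.
2435804 ≡ 0 (mod 7); counting from Monday = 0 gives Monday.

Monday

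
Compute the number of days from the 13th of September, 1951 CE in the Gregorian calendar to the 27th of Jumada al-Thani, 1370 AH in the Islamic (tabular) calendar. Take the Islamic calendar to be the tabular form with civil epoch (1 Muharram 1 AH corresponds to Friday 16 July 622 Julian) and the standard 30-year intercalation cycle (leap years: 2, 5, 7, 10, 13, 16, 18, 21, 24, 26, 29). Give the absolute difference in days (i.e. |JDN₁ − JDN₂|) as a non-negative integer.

First date → JDN 2433903; second date → JDN 2433742.
The interval is |2433903 − 2433742| = 161 days.

161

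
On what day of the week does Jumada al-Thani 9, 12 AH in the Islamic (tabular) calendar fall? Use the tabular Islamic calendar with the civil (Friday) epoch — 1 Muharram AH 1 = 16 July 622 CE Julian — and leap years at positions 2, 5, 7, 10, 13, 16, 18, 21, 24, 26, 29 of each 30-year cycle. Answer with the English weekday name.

Equivalently 24 August 633 Gregorian, JDN 1952494.
1952494 ≡ 5 (mod 7); counting from Monday = 0 gives Saturday.

Saturday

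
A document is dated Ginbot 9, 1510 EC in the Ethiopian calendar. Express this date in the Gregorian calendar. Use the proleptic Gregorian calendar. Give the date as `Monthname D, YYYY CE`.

Julian Day Number of the source date = 2275631.
Converting JDN 2275631 to the Gregorian calendar gives 14 May 1518 CE.

May 14, 1518 CE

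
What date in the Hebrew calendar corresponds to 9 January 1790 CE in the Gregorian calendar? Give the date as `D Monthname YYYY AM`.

Julian Day Number of the source date = 2374853.
Converting JDN 2374853 to the Hebrew calendar gives 23 Tevet 5550 AM.

23 Tevet 5550 AM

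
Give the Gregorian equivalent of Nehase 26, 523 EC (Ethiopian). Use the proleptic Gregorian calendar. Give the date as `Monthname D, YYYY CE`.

Julian Day Number of the source date = 1915236.
Converting JDN 1915236 to the Gregorian calendar gives 21 August 531 CE.

August 21, 531 CE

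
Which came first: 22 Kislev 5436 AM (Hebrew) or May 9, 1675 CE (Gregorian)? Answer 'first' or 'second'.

The two dates have Julian Day Numbers 2333185 and 2332970 respectively.
Since 2332970 < 2333185, the second date comes first.

second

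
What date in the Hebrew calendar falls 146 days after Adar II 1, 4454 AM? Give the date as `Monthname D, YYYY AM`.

Tammuz 29, 4454 AM

Counting 146 days forward from JDN 1974604 reaches JDN 1974750, which is Tammuz 29, 4454 AM.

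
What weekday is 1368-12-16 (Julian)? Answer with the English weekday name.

Saturday

Equivalently 24 December 1368 Gregorian, JDN 2221070.
Since JDN mod 7 = 5 (0 = Monday), the day is Saturday.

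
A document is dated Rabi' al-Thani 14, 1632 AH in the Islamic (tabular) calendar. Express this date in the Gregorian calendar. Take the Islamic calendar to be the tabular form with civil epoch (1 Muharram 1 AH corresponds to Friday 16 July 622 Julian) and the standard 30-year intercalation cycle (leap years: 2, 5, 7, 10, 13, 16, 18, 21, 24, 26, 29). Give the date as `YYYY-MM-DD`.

2205-04-05

Julian Day Number of the source date = 2526514.
Converting JDN 2526514 to the Gregorian calendar gives 5 April 2205 CE.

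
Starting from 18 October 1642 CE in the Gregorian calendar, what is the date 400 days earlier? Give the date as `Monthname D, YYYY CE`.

September 13, 1641 CE

JDN of 18 October 1642 CE = 2321079.
2321079 − 400 = 2320679.
JDN 2320679 in the Gregorian calendar is September 13, 1641 CE.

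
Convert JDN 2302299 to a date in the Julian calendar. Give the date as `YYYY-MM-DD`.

JDN 2302299 is 19 May 1591 in the Gregorian calendar.
In the Julian calendar that day is 1591-05-09.

1591-05-09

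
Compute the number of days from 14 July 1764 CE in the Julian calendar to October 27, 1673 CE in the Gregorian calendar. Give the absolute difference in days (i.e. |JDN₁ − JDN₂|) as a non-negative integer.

33143

JDN of the first date = 2365554.
JDN of the second date = 2332411.
|2332411 − 2365554| = 33143.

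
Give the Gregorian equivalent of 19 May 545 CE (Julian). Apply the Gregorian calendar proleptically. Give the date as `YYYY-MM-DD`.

At this point the Julian calendar is 2 days behind the Gregorian.
19 May 545 Julian + 2 days → 21 May 545 Gregorian.

0545-05-21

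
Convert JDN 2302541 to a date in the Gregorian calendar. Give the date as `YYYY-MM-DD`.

1592-01-16

JDN 2451545 is 1 Jan 2000; 2302541 is −149004 days from there.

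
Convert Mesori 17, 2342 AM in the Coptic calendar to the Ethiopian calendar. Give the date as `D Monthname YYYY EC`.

Julian Day Number of the source date = 2680426.
Converting JDN 2680426 to the Ethiopian calendar gives 17 Nehase 2618 EC.

17 Nehase 2618 EC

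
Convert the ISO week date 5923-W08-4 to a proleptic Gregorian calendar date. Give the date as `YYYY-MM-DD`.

5923-02-22

ISO week 1 of 5923 is the week containing the first Thursday of 5923.
Week 8, day 4 (Thursday) lands on 5923-02-22.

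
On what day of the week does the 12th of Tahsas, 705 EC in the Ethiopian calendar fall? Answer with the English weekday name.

In the proleptic Gregorian calendar this is 12 December 712 (JDN 1981458).
Since JDN mod 7 = 3 (0 = Monday), the day is Thursday.

Thursday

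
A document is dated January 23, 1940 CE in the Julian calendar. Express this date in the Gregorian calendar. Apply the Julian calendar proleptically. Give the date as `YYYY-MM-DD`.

The Julian–Gregorian offset here is 13 days (Julian trailing).
23 January 1940 Julian + 13 days → 5 February 1940 Gregorian.

1940-02-05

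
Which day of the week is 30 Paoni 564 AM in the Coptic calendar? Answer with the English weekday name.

In the proleptic Gregorian calendar this is 28 June 848 (JDN 2030965).
Since JDN mod 7 = 6 (0 = Monday), the day is Sunday.

Sunday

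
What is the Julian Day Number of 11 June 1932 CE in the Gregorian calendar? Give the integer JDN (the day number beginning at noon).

JDN 2400001 is 17 November 1858 CE (Gregorian), MJD 0; the target day is +26869 days from there, so JDN = 2426870.

2426870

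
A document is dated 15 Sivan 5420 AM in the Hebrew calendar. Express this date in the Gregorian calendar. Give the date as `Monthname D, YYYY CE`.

May 25, 1660 CE

Julian Day Number of the source date = 2327508.
Converting JDN 2327508 to the Gregorian calendar gives 25 May 1660 CE.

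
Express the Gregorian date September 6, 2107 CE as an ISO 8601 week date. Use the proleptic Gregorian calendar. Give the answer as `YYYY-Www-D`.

The weekday is Tuesday (ISO weekday 2).
That Tuesday belongs to ISO week 36 of ISO year 2107.

2107-W36-2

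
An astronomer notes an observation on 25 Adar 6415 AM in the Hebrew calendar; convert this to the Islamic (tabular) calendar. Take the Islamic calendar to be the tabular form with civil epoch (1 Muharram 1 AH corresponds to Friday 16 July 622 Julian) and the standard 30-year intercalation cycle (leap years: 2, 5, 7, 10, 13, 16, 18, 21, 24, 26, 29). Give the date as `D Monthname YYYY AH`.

The source date corresponds to 26 March 2655 in the Gregorian calendar (JDN 2690863).
That day falls on 26 Muharram 2096 AH in the tabular Islamic calendar.

26 Muharram 2096 AH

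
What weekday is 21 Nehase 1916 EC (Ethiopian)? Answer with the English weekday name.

This is JDN 2424025 (27 August 1924 Gregorian).
Since JDN mod 7 = 2 (0 = Monday), the day is Wednesday.

Wednesday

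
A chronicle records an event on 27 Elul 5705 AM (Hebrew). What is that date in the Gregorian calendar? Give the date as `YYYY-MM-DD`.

Julian Day Number of the source date = 2431704.
Converting JDN 2431704 to the Gregorian calendar gives 5 September 1945 CE.

1945-09-05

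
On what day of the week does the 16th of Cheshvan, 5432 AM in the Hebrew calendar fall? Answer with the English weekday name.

In the Gregorian calendar this is 20 October 1671 (JDN 2331673).
2331673 ≡ 1 (mod 7); counting from Monday = 0 gives Tuesday.

Tuesday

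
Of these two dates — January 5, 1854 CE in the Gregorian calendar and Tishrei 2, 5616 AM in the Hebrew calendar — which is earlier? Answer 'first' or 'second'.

First date → JDN 2398224; second date → JDN 2398841.
JDN 2398224 < JDN 2398841, so the first date is earlier.

first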